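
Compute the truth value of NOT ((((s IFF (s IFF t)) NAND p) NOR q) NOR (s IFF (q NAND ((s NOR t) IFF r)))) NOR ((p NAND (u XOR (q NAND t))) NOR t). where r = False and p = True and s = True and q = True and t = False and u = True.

Substituting r=False, p=True, s=True, q=True, t=False, u=True:
s IFF t = True IFF False = False
s IFF (s IFF t) = True IFF False = False
(s IFF (s IFF t)) NAND p = False NAND True = True
((s IFF (s IFF t)) NAND p) NOR q = True NOR True = False
s NOR t = True NOR False = False
(s NOR t) IFF r = False IFF False = True
q NAND ((s NOR t) IFF r) = True NAND True = False
s IFF (q NAND ((s NOR t) IFF r)) = True IFF False = False
(((s IFF (s IFF t)) NAND p) NOR q) NOR (s IFF (q NAND ((s NOR t) IFF r))) = False NOR False = True
NOT ((((s IFF (s IFF t)) NAND p) NOR q) NOR (s IFF (q NAND ((s NOR t) IFF r)))) = NOT True = False
q NAND t = True NAND False = True
u XOR (q NAND t) = True XOR True = False
p NAND (u XOR (q NAND t)) = True NAND False = True
(p NAND (u XOR (q NAND t))) NOR t = True NOR False = False
NOT ((((s IFF (s IFF t)) NAND p) NOR q) NOR (s IFF (q NAND ((s NOR t) IFF r)))) NOR ((p NAND (u XOR (q NAND t))) NOR t) = False NOR False = True

True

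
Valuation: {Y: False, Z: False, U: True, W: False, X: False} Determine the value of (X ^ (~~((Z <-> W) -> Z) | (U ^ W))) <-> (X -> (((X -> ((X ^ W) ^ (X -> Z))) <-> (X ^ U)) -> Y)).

True

Z <-> W = False <-> False = True
(Z <-> W) -> Z = True -> False = False
~((Z <-> W) -> Z) = ~False = True
~~((Z <-> W) -> Z) = ~True = False
U ^ W = True ^ False = True
~~((Z <-> W) -> Z) | (U ^ W) = False | True = True
X ^ (~~((Z <-> W) -> Z) | (U ^ W)) = False ^ True = True
X ^ W = False ^ False = False
X -> Z = False -> False = True
(X ^ W) ^ (X -> Z) = False ^ True = True
X -> ((X ^ W) ^ (X -> Z)) = False -> True = True
X ^ U = False ^ True = True
(X -> ((X ^ W) ^ (X -> Z))) <-> (X ^ U) = True <-> True = True
((X -> ((X ^ W) ^ (X -> Z))) <-> (X ^ U)) -> Y = True -> False = False
X -> (((X -> ((X ^ W) ^ (X -> Z))) <-> (X ^ U)) -> Y) = False -> False = True
(X ^ (~~((Z <-> W) -> Z) | (U ^ W))) <-> (X -> (((X -> ((X ^ W) ^ (X -> Z))) <-> (X ^ U)) -> Y)) = True <-> True = True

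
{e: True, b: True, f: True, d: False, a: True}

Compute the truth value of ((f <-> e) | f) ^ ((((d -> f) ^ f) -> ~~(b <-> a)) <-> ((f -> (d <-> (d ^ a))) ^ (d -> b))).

f <-> e = True <-> True = True
(f <-> e) | f = True | True = True
d -> f = False -> True = True
(d -> f) ^ f = True ^ True = False
b <-> a = True <-> True = True
~(b <-> a) = ~True = False
~~(b <-> a) = ~False = True
((d -> f) ^ f) -> ~~(b <-> a) = False -> True = True
d ^ a = False ^ True = True
d <-> (d ^ a) = False <-> True = False
f -> (d <-> (d ^ a)) = True -> False = False
d -> b = False -> True = True
(f -> (d <-> (d ^ a))) ^ (d -> b) = False ^ True = True
(((d -> f) ^ f) -> ~~(b <-> a)) <-> ((f -> (d <-> (d ^ a))) ^ (d -> b)) = True <-> True = True
((f <-> e) | f) ^ ((((d -> f) ^ f) -> ~~(b <-> a)) <-> ((f -> (d <-> (d ^ a))) ^ (d -> b))) = True ^ True = False

False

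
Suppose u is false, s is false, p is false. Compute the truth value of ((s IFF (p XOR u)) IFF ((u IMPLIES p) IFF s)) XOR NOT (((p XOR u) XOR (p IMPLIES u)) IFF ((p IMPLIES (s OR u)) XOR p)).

Substituting u=False, s=False, p=False:
p XOR u = False XOR False = False
s IFF (p XOR u) = False IFF False = True
u IMPLIES p = False IMPLIES False = True
(u IMPLIES p) IFF s = True IFF False = False
(s IFF (p XOR u)) IFF ((u IMPLIES p) IFF s) = True IFF False = False
p XOR u = False XOR False = False
p IMPLIES u = False IMPLIES False = True
(p XOR u) XOR (p IMPLIES u) = False XOR True = True
s OR u = False OR False = False
p IMPLIES (s OR u) = False IMPLIES False = True
(p IMPLIES (s OR u)) XOR p = True XOR False = True
((p XOR u) XOR (p IMPLIES u)) IFF ((p IMPLIES (s OR u)) XOR p) = True IFF True = True
NOT (((p XOR u) XOR (p IMPLIES u)) IFF ((p IMPLIES (s OR u)) XOR p)) = NOT True = False
((s IFF (p XOR u)) IFF ((u IMPLIES p) IFF s)) XOR NOT (((p XOR u) XOR (p IMPLIES u)) IFF ((p IMPLIES (s OR u)) XOR p)) = False XOR False = False

False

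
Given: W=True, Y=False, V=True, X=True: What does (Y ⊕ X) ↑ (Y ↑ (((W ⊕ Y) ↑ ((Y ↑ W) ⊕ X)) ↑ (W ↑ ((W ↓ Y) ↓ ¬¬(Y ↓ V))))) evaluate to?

Y ⊕ X = False ⊕ True = True
W ⊕ Y = True ⊕ False = True
Y ↑ W = False ↑ True = True
(Y ↑ W) ⊕ X = True ⊕ True = False
(W ⊕ Y) ↑ ((Y ↑ W) ⊕ X) = True ↑ False = True
W ↓ Y = True ↓ False = False
Y ↓ V = False ↓ True = False
¬(Y ↓ V) = ¬False = True
¬¬(Y ↓ V) = ¬True = False
(W ↓ Y) ↓ ¬¬(Y ↓ V) = False ↓ False = True
W ↑ ((W ↓ Y) ↓ ¬¬(Y ↓ V)) = True ↑ True = False
((W ⊕ Y) ↑ ((Y ↑ W) ⊕ X)) ↑ (W ↑ ((W ↓ Y) ↓ ¬¬(Y ↓ V))) = True ↑ False = True
Y ↑ (((W ⊕ Y) ↑ ((Y ↑ W) ⊕ X)) ↑ (W ↑ ((W ↓ Y) ↓ ¬¬(Y ↓ V)))) = False ↑ True = True
(Y ⊕ X) ↑ (Y ↑ (((W ⊕ Y) ↑ ((Y ↑ W) ⊕ X)) ↑ (W ↑ ((W ↓ Y) ↓ ¬¬(Y ↓ V))))) = True ↑ True = False

False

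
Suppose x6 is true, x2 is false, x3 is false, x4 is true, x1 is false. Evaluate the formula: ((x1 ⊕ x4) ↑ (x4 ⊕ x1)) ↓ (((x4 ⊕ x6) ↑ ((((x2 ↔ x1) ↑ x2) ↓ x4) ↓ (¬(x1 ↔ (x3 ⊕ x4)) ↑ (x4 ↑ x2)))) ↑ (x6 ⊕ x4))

False

x1 ⊕ x4 = False ⊕ True = True
x4 ⊕ x1 = True ⊕ False = True
(x1 ⊕ x4) ↑ (x4 ⊕ x1) = True ↑ True = False
x4 ⊕ x6 = True ⊕ True = False
x2 ↔ x1 = False ↔ False = True
(x2 ↔ x1) ↑ x2 = True ↑ False = True
((x2 ↔ x1) ↑ x2) ↓ x4 = True ↓ True = False
x3 ⊕ x4 = False ⊕ True = True
x1 ↔ (x3 ⊕ x4) = False ↔ True = False
¬(x1 ↔ (x3 ⊕ x4)) = ¬False = True
x4 ↑ x2 = True ↑ False = True
¬(x1 ↔ (x3 ⊕ x4)) ↑ (x4 ↑ x2) = True ↑ True = False
(((x2 ↔ x1) ↑ x2) ↓ x4) ↓ (¬(x1 ↔ (x3 ⊕ x4)) ↑ (x4 ↑ x2)) = False ↓ False = True
(x4 ⊕ x6) ↑ ((((x2 ↔ x1) ↑ x2) ↓ x4) ↓ (¬(x1 ↔ (x3 ⊕ x4)) ↑ (x4 ↑ x2))) = False ↑ True = True
x6 ⊕ x4 = True ⊕ True = False
((x4 ⊕ x6) ↑ ((((x2 ↔ x1) ↑ x2) ↓ x4) ↓ (¬(x1 ↔ (x3 ⊕ x4)) ↑ (x4 ↑ x2)))) ↑ (x6 ⊕ x4) = True ↑ False = True
((x1 ⊕ x4) ↑ (x4 ⊕ x1)) ↓ (((x4 ⊕ x6) ↑ ((((x2 ↔ x1) ↑ x2) ↓ x4) ↓ (¬(x1 ↔ (x3 ⊕ x4)) ↑ (x4 ↑ x2)))) ↑ (x6 ⊕ x4)) = False ↓ True = False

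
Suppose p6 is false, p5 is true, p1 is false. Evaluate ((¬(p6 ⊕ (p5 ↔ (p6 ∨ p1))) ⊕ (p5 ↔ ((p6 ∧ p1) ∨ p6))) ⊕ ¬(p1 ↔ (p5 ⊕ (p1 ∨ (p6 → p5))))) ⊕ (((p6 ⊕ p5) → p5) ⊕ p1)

p6 ∨ p1 = F ∨ F = F
p5 ↔ (p6 ∨ p1) = T ↔ F = F
p6 ⊕ (p5 ↔ (p6 ∨ p1)) = F ⊕ F = F
¬(p6 ⊕ (p5 ↔ (p6 ∨ p1))) = ¬F = T
p6 ∧ p1 = F ∧ F = F
(p6 ∧ p1) ∨ p6 = F ∨ F = F
p5 ↔ ((p6 ∧ p1) ∨ p6) = T ↔ F = F
¬(p6 ⊕ (p5 ↔ (p6 ∨ p1))) ⊕ (p5 ↔ ((p6 ∧ p1) ∨ p6)) = T ⊕ F = T
p6 → p5 = F → T = T
p1 ∨ (p6 → p5) = F ∨ T = T
p5 ⊕ (p1 ∨ (p6 → p5)) = T ⊕ T = F
p1 ↔ (p5 ⊕ (p1 ∨ (p6 → p5))) = F ↔ F = T
¬(p1 ↔ (p5 ⊕ (p1 ∨ (p6 → p5)))) = ¬T = F
(¬(p6 ⊕ (p5 ↔ (p6 ∨ p1))) ⊕ (p5 ↔ ((p6 ∧ p1) ∨ p6))) ⊕ ¬(p1 ↔ (p5 ⊕ (p1 ∨ (p6 → p5)))) = T ⊕ F = T
p6 ⊕ p5 = F ⊕ T = T
(p6 ⊕ p5) → p5 = T → T = T
((p6 ⊕ p5) → p5) ⊕ p1 = T ⊕ F = T
((¬(p6 ⊕ (p5 ↔ (p6 ∨ p1))) ⊕ (p5 ↔ ((p6 ∧ p1) ∨ p6))) ⊕ ¬(p1 ↔ (p5 ⊕ (p1 ∨ (p6 → p5))))) ⊕ (((p6 ⊕ p5) → p5) ⊕ p1) = T ⊕ T = F

F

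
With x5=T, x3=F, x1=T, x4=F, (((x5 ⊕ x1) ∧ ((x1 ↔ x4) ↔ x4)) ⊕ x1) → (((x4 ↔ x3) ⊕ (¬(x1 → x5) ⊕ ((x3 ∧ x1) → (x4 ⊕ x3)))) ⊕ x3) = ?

F

x5 ⊕ x1 = T ⊕ T = F
x1 ↔ x4 = T ↔ F = F
(x1 ↔ x4) ↔ x4 = F ↔ F = T
(x5 ⊕ x1) ∧ ((x1 ↔ x4) ↔ x4) = F ∧ T = F
((x5 ⊕ x1) ∧ ((x1 ↔ x4) ↔ x4)) ⊕ x1 = F ⊕ T = T
x4 ↔ x3 = F ↔ F = T
x1 → x5 = T → T = T
¬(x1 → x5) = ¬T = F
x3 ∧ x1 = F ∧ T = F
x4 ⊕ x3 = F ⊕ F = F
(x3 ∧ x1) → (x4 ⊕ x3) = F → F = T
¬(x1 → x5) ⊕ ((x3 ∧ x1) → (x4 ⊕ x3)) = F ⊕ T = T
(x4 ↔ x3) ⊕ (¬(x1 → x5) ⊕ ((x3 ∧ x1) → (x4 ⊕ x3))) = T ⊕ T = F
((x4 ↔ x3) ⊕ (¬(x1 → x5) ⊕ ((x3 ∧ x1) → (x4 ⊕ x3)))) ⊕ x3 = F ⊕ F = F
(((x5 ⊕ x1) ∧ ((x1 ↔ x4) ↔ x4)) ⊕ x1) → (((x4 ↔ x3) ⊕ (¬(x1 → x5) ⊕ ((x3 ∧ x1) → (x4 ⊕ x3)))) ⊕ x3) = T → F = F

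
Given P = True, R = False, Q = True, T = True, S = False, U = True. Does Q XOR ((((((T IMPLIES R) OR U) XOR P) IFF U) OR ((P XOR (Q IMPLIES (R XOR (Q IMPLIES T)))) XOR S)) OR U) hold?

T IMPLIES R = True IMPLIES False = False
(T IMPLIES R) OR U = False OR True = True
((T IMPLIES R) OR U) XOR P = True XOR True = False
(((T IMPLIES R) OR U) XOR P) IFF U = False IFF True = False
Q IMPLIES T = True IMPLIES True = True
R XOR (Q IMPLIES T) = False XOR True = True
Q IMPLIES (R XOR (Q IMPLIES T)) = True IMPLIES True = True
P XOR (Q IMPLIES (R XOR (Q IMPLIES T))) = True XOR True = False
(P XOR (Q IMPLIES (R XOR (Q IMPLIES T)))) XOR S = False XOR False = False
((((T IMPLIES R) OR U) XOR P) IFF U) OR ((P XOR (Q IMPLIES (R XOR (Q IMPLIES T)))) XOR S) = False OR False = False
(((((T IMPLIES R) OR U) XOR P) IFF U) OR ((P XOR (Q IMPLIES (R XOR (Q IMPLIES T)))) XOR S)) OR U = False OR True = True
Q XOR ((((((T IMPLIES R) OR U) XOR P) IFF U) OR ((P XOR (Q IMPLIES (R XOR (Q IMPLIES T)))) XOR S)) OR U) = True XOR True = False

False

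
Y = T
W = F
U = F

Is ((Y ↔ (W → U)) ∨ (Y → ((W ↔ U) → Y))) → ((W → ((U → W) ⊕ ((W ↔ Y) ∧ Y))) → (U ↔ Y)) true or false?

Substituting Y=T, W=F, U=F:
W → U = F → F = T
Y ↔ (W → U) = T ↔ T = T
W ↔ U = F ↔ F = T
(W ↔ U) → Y = T → T = T
Y → ((W ↔ U) → Y) = T → T = T
(Y ↔ (W → U)) ∨ (Y → ((W ↔ U) → Y)) = T ∨ T = T
U → W = F → F = T
W ↔ Y = F ↔ T = F
(W ↔ Y) ∧ Y = F ∧ T = F
(U → W) ⊕ ((W ↔ Y) ∧ Y) = T ⊕ F = T
W → ((U → W) ⊕ ((W ↔ Y) ∧ Y)) = F → T = T
U ↔ Y = F ↔ T = F
(W → ((U → W) ⊕ ((W ↔ Y) ∧ Y))) → (U ↔ Y) = T → F = F
((Y ↔ (W → U)) ∨ (Y → ((W ↔ U) → Y))) → ((W → ((U → W) ⊕ ((W ↔ Y) ∧ Y))) → (U ↔ Y)) = T → F = F

F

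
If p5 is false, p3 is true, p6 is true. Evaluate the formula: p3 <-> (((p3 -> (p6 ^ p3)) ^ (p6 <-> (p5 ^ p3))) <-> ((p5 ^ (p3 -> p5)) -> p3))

1

p6 ^ p3 = 1 ^ 1 = 0
p3 -> (p6 ^ p3) = 1 -> 0 = 0
p5 ^ p3 = 0 ^ 1 = 1
p6 <-> (p5 ^ p3) = 1 <-> 1 = 1
(p3 -> (p6 ^ p3)) ^ (p6 <-> (p5 ^ p3)) = 0 ^ 1 = 1
p3 -> p5 = 1 -> 0 = 0
p5 ^ (p3 -> p5) = 0 ^ 0 = 0
(p5 ^ (p3 -> p5)) -> p3 = 0 -> 1 = 1
((p3 -> (p6 ^ p3)) ^ (p6 <-> (p5 ^ p3))) <-> ((p5 ^ (p3 -> p5)) -> p3) = 1 <-> 1 = 1
p3 <-> (((p3 -> (p6 ^ p3)) ^ (p6 <-> (p5 ^ p3))) <-> ((p5 ^ (p3 -> p5)) -> p3)) = 1 <-> 1 = 1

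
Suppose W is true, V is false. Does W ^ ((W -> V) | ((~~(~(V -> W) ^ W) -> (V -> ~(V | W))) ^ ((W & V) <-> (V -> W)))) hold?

W -> V = T -> F = F
V -> W = F -> T = T
~(V -> W) = ~T = F
~(V -> W) ^ W = F ^ T = T
~(~(V -> W) ^ W) = ~T = F
~~(~(V -> W) ^ W) = ~F = T
V | W = F | T = T
~(V | W) = ~T = F
V -> ~(V | W) = F -> F = T
~~(~(V -> W) ^ W) -> (V -> ~(V | W)) = T -> T = T
W & V = T & F = F
V -> W = F -> T = T
(W & V) <-> (V -> W) = F <-> T = F
(~~(~(V -> W) ^ W) -> (V -> ~(V | W))) ^ ((W & V) <-> (V -> W)) = T ^ F = T
(W -> V) | ((~~(~(V -> W) ^ W) -> (V -> ~(V | W))) ^ ((W & V) <-> (V -> W))) = F | T = T
W ^ ((W -> V) | ((~~(~(V -> W) ^ W) -> (V -> ~(V | W))) ^ ((W & V) <-> (V -> W)))) = T ^ T = F

F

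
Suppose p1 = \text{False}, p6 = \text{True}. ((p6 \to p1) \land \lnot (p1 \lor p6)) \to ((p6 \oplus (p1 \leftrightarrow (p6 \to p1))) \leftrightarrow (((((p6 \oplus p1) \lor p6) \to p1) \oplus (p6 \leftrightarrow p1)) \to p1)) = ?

Substituting p1=\text{False}, p6=\text{True}:
p6 \to p1 = \text{True} \to \text{False} = \text{False}
p1 \lor p6 = \text{False} \lor \text{True} = \text{True}
\lnot (p1 \lor p6) = \lnot \text{True} = \text{False}
(p6 \to p1) \land \lnot (p1 \lor p6) = \text{False} \land \text{False} = \text{False}
p6 \to p1 = \text{True} \to \text{False} = \text{False}
p1 \leftrightarrow (p6 \to p1) = \text{False} \leftrightarrow \text{False} = \text{True}
p6 \oplus (p1 \leftrightarrow (p6 \to p1)) = \text{True} \oplus \text{True} = \text{False}
p6 \oplus p1 = \text{True} \oplus \text{False} = \text{True}
(p6 \oplus p1) \lor p6 = \text{True} \lor \text{True} = \text{True}
((p6 \oplus p1) \lor p6) \to p1 = \text{True} \to \text{False} = \text{False}
p6 \leftrightarrow p1 = \text{True} \leftrightarrow \text{False} = \text{False}
(((p6 \oplus p1) \lor p6) \to p1) \oplus (p6 \leftrightarrow p1) = \text{False} \oplus \text{False} = \text{False}
((((p6 \oplus p1) \lor p6) \to p1) \oplus (p6 \leftrightarrow p1)) \to p1 = \text{False} \to \text{False} = \text{True}
(p6 \oplus (p1 \leftrightarrow (p6 \to p1))) \leftrightarrow (((((p6 \oplus p1) \lor p6) \to p1) \oplus (p6 \leftrightarrow p1)) \to p1) = \text{False} \leftrightarrow \text{True} = \text{False}
((p6 \to p1) \land \lnot (p1 \lor p6)) \to ((p6 \oplus (p1 \leftrightarrow (p6 \to p1))) \leftrightarrow (((((p6 \oplus p1) \lor p6) \to p1) \oplus (p6 \leftrightarrow p1)) \to p1)) = \text{False} \to \text{False} = \text{True}

\text{True}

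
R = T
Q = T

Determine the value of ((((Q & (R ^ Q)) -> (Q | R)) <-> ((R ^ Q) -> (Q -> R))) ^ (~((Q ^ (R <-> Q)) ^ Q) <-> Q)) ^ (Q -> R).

F

R ^ Q = T ^ T = F
Q & (R ^ Q) = T & F = F
Q | R = T | T = T
(Q & (R ^ Q)) -> (Q | R) = F -> T = T
R ^ Q = T ^ T = F
Q -> R = T -> T = T
(R ^ Q) -> (Q -> R) = F -> T = T
((Q & (R ^ Q)) -> (Q | R)) <-> ((R ^ Q) -> (Q -> R)) = T <-> T = T
R <-> Q = T <-> T = T
Q ^ (R <-> Q) = T ^ T = F
(Q ^ (R <-> Q)) ^ Q = F ^ T = T
~((Q ^ (R <-> Q)) ^ Q) = ~T = F
~((Q ^ (R <-> Q)) ^ Q) <-> Q = F <-> T = F
(((Q & (R ^ Q)) -> (Q | R)) <-> ((R ^ Q) -> (Q -> R))) ^ (~((Q ^ (R <-> Q)) ^ Q) <-> Q) = T ^ F = T
Q -> R = T -> T = T
((((Q & (R ^ Q)) -> (Q | R)) <-> ((R ^ Q) -> (Q -> R))) ^ (~((Q ^ (R <-> Q)) ^ Q) <-> Q)) ^ (Q -> R) = T ^ T = F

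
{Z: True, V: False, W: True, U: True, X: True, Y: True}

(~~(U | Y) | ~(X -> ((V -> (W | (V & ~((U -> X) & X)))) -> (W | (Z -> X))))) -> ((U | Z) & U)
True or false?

True

U | Y = True | True = True
~(U | Y) = ~True = False
~~(U | Y) = ~False = True
U -> X = True -> True = True
(U -> X) & X = True & True = True
~((U -> X) & X) = ~True = False
V & ~((U -> X) & X) = False & False = False
W | (V & ~((U -> X) & X)) = True | False = True
V -> (W | (V & ~((U -> X) & X))) = False -> True = True
Z -> X = True -> True = True
W | (Z -> X) = True | True = True
(V -> (W | (V & ~((U -> X) & X)))) -> (W | (Z -> X)) = True -> True = True
X -> ((V -> (W | (V & ~((U -> X) & X)))) -> (W | (Z -> X))) = True -> True = True
~(X -> ((V -> (W | (V & ~((U -> X) & X)))) -> (W | (Z -> X)))) = ~True = False
~~(U | Y) | ~(X -> ((V -> (W | (V & ~((U -> X) & X)))) -> (W | (Z -> X)))) = True | False = True
U | Z = True | True = True
(U | Z) & U = True & True = True
(~~(U | Y) | ~(X -> ((V -> (W | (V & ~((U -> X) & X)))) -> (W | (Z -> X))))) -> ((U | Z) & U) = True -> True = True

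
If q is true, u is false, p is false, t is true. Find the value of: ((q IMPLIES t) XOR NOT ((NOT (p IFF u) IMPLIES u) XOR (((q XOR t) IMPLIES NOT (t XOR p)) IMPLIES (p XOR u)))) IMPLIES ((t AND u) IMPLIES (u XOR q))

Substituting q=T, u=F, p=F, t=T:
q IMPLIES t = T IMPLIES T = T
p IFF u = F IFF F = T
NOT (p IFF u) = NOT T = F
NOT (p IFF u) IMPLIES u = F IMPLIES F = T
q XOR t = T XOR T = F
t XOR p = T XOR F = T
NOT (t XOR p) = NOT T = F
(q XOR t) IMPLIES NOT (t XOR p) = F IMPLIES F = T
p XOR u = F XOR F = F
((q XOR t) IMPLIES NOT (t XOR p)) IMPLIES (p XOR u) = T IMPLIES F = F
(NOT (p IFF u) IMPLIES u) XOR (((q XOR t) IMPLIES NOT (t XOR p)) IMPLIES (p XOR u)) = T XOR F = T
NOT ((NOT (p IFF u) IMPLIES u) XOR (((q XOR t) IMPLIES NOT (t XOR p)) IMPLIES (p XOR u))) = NOT T = F
(q IMPLIES t) XOR NOT ((NOT (p IFF u) IMPLIES u) XOR (((q XOR t) IMPLIES NOT (t XOR p)) IMPLIES (p XOR u))) = T XOR F = T
t AND u = T AND F = F
u XOR q = F XOR T = T
(t AND u) IMPLIES (u XOR q) = F IMPLIES T = T
((q IMPLIES t) XOR NOT ((NOT (p IFF u) IMPLIES u) XOR (((q XOR t) IMPLIES NOT (t XOR p)) IMPLIES (p XOR u)))) IMPLIES ((t AND u) IMPLIES (u XOR q)) = T IMPLIES T = T

T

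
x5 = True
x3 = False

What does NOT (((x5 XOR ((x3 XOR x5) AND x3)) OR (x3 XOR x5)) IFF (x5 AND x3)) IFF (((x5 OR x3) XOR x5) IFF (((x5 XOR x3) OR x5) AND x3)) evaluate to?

x3 XOR x5 = False XOR True = True
(x3 XOR x5) AND x3 = True AND False = False
x5 XOR ((x3 XOR x5) AND x3) = True XOR False = True
x3 XOR x5 = False XOR True = True
(x5 XOR ((x3 XOR x5) AND x3)) OR (x3 XOR x5) = True OR True = True
x5 AND x3 = True AND False = False
((x5 XOR ((x3 XOR x5) AND x3)) OR (x3 XOR x5)) IFF (x5 AND x3) = True IFF False = False
NOT (((x5 XOR ((x3 XOR x5) AND x3)) OR (x3 XOR x5)) IFF (x5 AND x3)) = NOT False = True
x5 OR x3 = True OR False = True
(x5 OR x3) XOR x5 = True XOR True = False
x5 XOR x3 = True XOR False = True
(x5 XOR x3) OR x5 = True OR True = True
((x5 XOR x3) OR x5) AND x3 = True AND False = False
((x5 OR x3) XOR x5) IFF (((x5 XOR x3) OR x5) AND x3) = False IFF False = True
NOT (((x5 XOR ((x3 XOR x5) AND x3)) OR (x3 XOR x5)) IFF (x5 AND x3)) IFF (((x5 OR x3) XOR x5) IFF (((x5 XOR x3) OR x5) AND x3)) = True IFF True = True

True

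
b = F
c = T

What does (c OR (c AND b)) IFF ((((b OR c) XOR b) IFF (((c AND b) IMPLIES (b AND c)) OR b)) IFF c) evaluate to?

T

Substituting b=F, c=T:
c AND b = T AND F = F
c OR (c AND b) = T OR F = T
b OR c = F OR T = T
(b OR c) XOR b = T XOR F = T
c AND b = T AND F = F
b AND c = F AND T = F
(c AND b) IMPLIES (b AND c) = F IMPLIES F = T
((c AND b) IMPLIES (b AND c)) OR b = T OR F = T
((b OR c) XOR b) IFF (((c AND b) IMPLIES (b AND c)) OR b) = T IFF T = T
(((b OR c) XOR b) IFF (((c AND b) IMPLIES (b AND c)) OR b)) IFF c = T IFF T = T
(c OR (c AND b)) IFF ((((b OR c) XOR b) IFF (((c AND b) IMPLIES (b AND c)) OR b)) IFF c) = T IFF T = T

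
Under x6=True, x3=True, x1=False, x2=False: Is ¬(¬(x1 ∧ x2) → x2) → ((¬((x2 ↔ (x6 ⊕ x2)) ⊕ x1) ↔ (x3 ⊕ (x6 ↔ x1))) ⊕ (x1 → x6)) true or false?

x1 ∧ x2 = False ∧ False = False
¬(x1 ∧ x2) = ¬False = True
¬(x1 ∧ x2) → x2 = True → False = False
¬(¬(x1 ∧ x2) → x2) = ¬False = True
x6 ⊕ x2 = True ⊕ False = True
x2 ↔ (x6 ⊕ x2) = False ↔ True = False
(x2 ↔ (x6 ⊕ x2)) ⊕ x1 = False ⊕ False = False
¬((x2 ↔ (x6 ⊕ x2)) ⊕ x1) = ¬False = True
x6 ↔ x1 = True ↔ False = False
x3 ⊕ (x6 ↔ x1) = True ⊕ False = True
¬((x2 ↔ (x6 ⊕ x2)) ⊕ x1) ↔ (x3 ⊕ (x6 ↔ x1)) = True ↔ True = True
x1 → x6 = False → True = True
(¬((x2 ↔ (x6 ⊕ x2)) ⊕ x1) ↔ (x3 ⊕ (x6 ↔ x1))) ⊕ (x1 → x6) = True ⊕ True = False
¬(¬(x1 ∧ x2) → x2) → ((¬((x2 ↔ (x6 ⊕ x2)) ⊕ x1) ↔ (x3 ⊕ (x6 ↔ x1))) ⊕ (x1 → x6)) = True → False = False

False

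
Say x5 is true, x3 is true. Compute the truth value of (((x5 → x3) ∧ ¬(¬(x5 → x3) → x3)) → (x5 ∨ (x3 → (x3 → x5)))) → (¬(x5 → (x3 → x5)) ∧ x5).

F

x5 → x3 = T → T = T
x5 → x3 = T → T = T
¬(x5 → x3) = ¬T = F
¬(x5 → x3) → x3 = F → T = T
¬(¬(x5 → x3) → x3) = ¬T = F
(x5 → x3) ∧ ¬(¬(x5 → x3) → x3) = T ∧ F = F
x3 → x5 = T → T = T
x3 → (x3 → x5) = T → T = T
x5 ∨ (x3 → (x3 → x5)) = T ∨ T = T
((x5 → x3) ∧ ¬(¬(x5 → x3) → x3)) → (x5 ∨ (x3 → (x3 → x5))) = F → T = T
x3 → x5 = T → T = T
x5 → (x3 → x5) = T → T = T
¬(x5 → (x3 → x5)) = ¬T = F
¬(x5 → (x3 → x5)) ∧ x5 = F ∧ T = F
(((x5 → x3) ∧ ¬(¬(x5 → x3) → x3)) → (x5 ∨ (x3 → (x3 → x5)))) → (¬(x5 → (x3 → x5)) ∧ x5) = T → F = F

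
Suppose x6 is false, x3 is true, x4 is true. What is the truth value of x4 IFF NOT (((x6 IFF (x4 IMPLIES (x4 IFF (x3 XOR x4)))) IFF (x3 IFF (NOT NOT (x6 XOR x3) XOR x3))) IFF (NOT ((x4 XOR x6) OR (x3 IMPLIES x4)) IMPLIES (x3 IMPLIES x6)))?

true

x3 XOR x4 = true XOR true = false
x4 IFF (x3 XOR x4) = true IFF false = false
x4 IMPLIES (x4 IFF (x3 XOR x4)) = true IMPLIES false = false
x6 IFF (x4 IMPLIES (x4 IFF (x3 XOR x4))) = false IFF false = true
x6 XOR x3 = false XOR true = true
NOT (x6 XOR x3) = NOT true = false
NOT NOT (x6 XOR x3) = NOT false = true
NOT NOT (x6 XOR x3) XOR x3 = true XOR true = false
x3 IFF (NOT NOT (x6 XOR x3) XOR x3) = true IFF false = false
(x6 IFF (x4 IMPLIES (x4 IFF (x3 XOR x4)))) IFF (x3 IFF (NOT NOT (x6 XOR x3) XOR x3)) = true IFF false = false
x4 XOR x6 = true XOR false = true
x3 IMPLIES x4 = true IMPLIES true = true
(x4 XOR x6) OR (x3 IMPLIES x4) = true OR true = true
NOT ((x4 XOR x6) OR (x3 IMPLIES x4)) = NOT true = false
x3 IMPLIES x6 = true IMPLIES false = false
NOT ((x4 XOR x6) OR (x3 IMPLIES x4)) IMPLIES (x3 IMPLIES x6) = false IMPLIES false = true
((x6 IFF (x4 IMPLIES (x4 IFF (x3 XOR x4)))) IFF (x3 IFF (NOT NOT (x6 XOR x3) XOR x3))) IFF (NOT ((x4 XOR x6) OR (x3 IMPLIES x4)) IMPLIES (x3 IMPLIES x6)) = false IFF true = false
NOT (((x6 IFF (x4 IMPLIES (x4 IFF (x3 XOR x4)))) IFF (x3 IFF (NOT NOT (x6 XOR x3) XOR x3))) IFF (NOT ((x4 XOR x6) OR (x3 IMPLIES x4)) IMPLIES (x3 IMPLIES x6))) = NOT false = true
x4 IFF NOT (((x6 IFF (x4 IMPLIES (x4 IFF (x3 XOR x4)))) IFF (x3 IFF (NOT NOT (x6 XOR x3) XOR x3))) IFF (NOT ((x4 XOR x6) OR (x3 IMPLIES x4)) IMPLIES (x3 IMPLIES x6))) = true IFF true = true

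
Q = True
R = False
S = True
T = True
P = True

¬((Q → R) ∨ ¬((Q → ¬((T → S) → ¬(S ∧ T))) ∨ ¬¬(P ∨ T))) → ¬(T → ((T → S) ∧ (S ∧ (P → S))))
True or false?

False

Substituting Q=True, R=False, S=True, T=True, P=True:
Q → R = True → False = False
T → S = True → True = True
S ∧ T = True ∧ True = True
¬(S ∧ T) = ¬True = False
(T → S) → ¬(S ∧ T) = True → False = False
¬((T → S) → ¬(S ∧ T)) = ¬False = True
Q → ¬((T → S) → ¬(S ∧ T)) = True → True = True
P ∨ T = True ∨ True = True
¬(P ∨ T) = ¬True = False
¬¬(P ∨ T) = ¬False = True
(Q → ¬((T → S) → ¬(S ∧ T))) ∨ ¬¬(P ∨ T) = True ∨ True = True
¬((Q → ¬((T → S) → ¬(S ∧ T))) ∨ ¬¬(P ∨ T)) = ¬True = False
(Q → R) ∨ ¬((Q → ¬((T → S) → ¬(S ∧ T))) ∨ ¬¬(P ∨ T)) = False ∨ False = False
¬((Q → R) ∨ ¬((Q → ¬((T → S) → ¬(S ∧ T))) ∨ ¬¬(P ∨ T))) = ¬False = True
T → S = True → True = True
P → S = True → True = True
S ∧ (P → S) = True ∧ True = True
(T → S) ∧ (S ∧ (P → S)) = True ∧ True = True
T → ((T → S) ∧ (S ∧ (P → S))) = True → True = True
¬(T → ((T → S) ∧ (S ∧ (P → S)))) = ¬True = False
¬((Q → R) ∨ ¬((Q → ¬((T → S) → ¬(S ∧ T))) ∨ ¬¬(P ∨ T))) → ¬(T → ((T → S) ∧ (S ∧ (P → S)))) = True → False = False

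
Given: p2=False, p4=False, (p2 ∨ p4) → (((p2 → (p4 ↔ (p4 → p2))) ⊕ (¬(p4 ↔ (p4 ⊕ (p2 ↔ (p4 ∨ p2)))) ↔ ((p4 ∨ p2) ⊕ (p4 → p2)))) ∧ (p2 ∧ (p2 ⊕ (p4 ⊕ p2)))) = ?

p2 ∨ p4 = False ∨ False = False
p4 → p2 = False → False = True
p4 ↔ (p4 → p2) = False ↔ True = False
p2 → (p4 ↔ (p4 → p2)) = False → False = True
p4 ∨ p2 = False ∨ False = False
p2 ↔ (p4 ∨ p2) = False ↔ False = True
p4 ⊕ (p2 ↔ (p4 ∨ p2)) = False ⊕ True = True
p4 ↔ (p4 ⊕ (p2 ↔ (p4 ∨ p2))) = False ↔ True = False
¬(p4 ↔ (p4 ⊕ (p2 ↔ (p4 ∨ p2)))) = ¬False = True
p4 ∨ p2 = False ∨ False = False
p4 → p2 = False → False = True
(p4 ∨ p2) ⊕ (p4 → p2) = False ⊕ True = True
¬(p4 ↔ (p4 ⊕ (p2 ↔ (p4 ∨ p2)))) ↔ ((p4 ∨ p2) ⊕ (p4 → p2)) = True ↔ True = True
(p2 → (p4 ↔ (p4 → p2))) ⊕ (¬(p4 ↔ (p4 ⊕ (p2 ↔ (p4 ∨ p2)))) ↔ ((p4 ∨ p2) ⊕ (p4 → p2))) = True ⊕ True = False
p4 ⊕ p2 = False ⊕ False = False
p2 ⊕ (p4 ⊕ p2) = False ⊕ False = False
p2 ∧ (p2 ⊕ (p4 ⊕ p2)) = False ∧ False = False
((p2 → (p4 ↔ (p4 → p2))) ⊕ (¬(p4 ↔ (p4 ⊕ (p2 ↔ (p4 ∨ p2)))) ↔ ((p4 ∨ p2) ⊕ (p4 → p2)))) ∧ (p2 ∧ (p2 ⊕ (p4 ⊕ p2))) = False ∧ False = False
(p2 ∨ p4) → (((p2 → (p4 ↔ (p4 → p2))) ⊕ (¬(p4 ↔ (p4 ⊕ (p2 ↔ (p4 ∨ p2)))) ↔ ((p4 ∨ p2) ⊕ (p4 → p2)))) ∧ (p2 ∧ (p2 ⊕ (p4 ⊕ p2)))) = False → False = True

True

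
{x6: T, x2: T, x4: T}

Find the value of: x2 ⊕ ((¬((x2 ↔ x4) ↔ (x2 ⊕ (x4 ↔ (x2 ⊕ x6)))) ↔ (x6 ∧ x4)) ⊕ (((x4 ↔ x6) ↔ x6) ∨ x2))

F

x2 ↔ x4 = T ↔ T = T
x2 ⊕ x6 = T ⊕ T = F
x4 ↔ (x2 ⊕ x6) = T ↔ F = F
x2 ⊕ (x4 ↔ (x2 ⊕ x6)) = T ⊕ F = T
(x2 ↔ x4) ↔ (x2 ⊕ (x4 ↔ (x2 ⊕ x6))) = T ↔ T = T
¬((x2 ↔ x4) ↔ (x2 ⊕ (x4 ↔ (x2 ⊕ x6)))) = ¬T = F
x6 ∧ x4 = T ∧ T = T
¬((x2 ↔ x4) ↔ (x2 ⊕ (x4 ↔ (x2 ⊕ x6)))) ↔ (x6 ∧ x4) = F ↔ T = F
x4 ↔ x6 = T ↔ T = T
(x4 ↔ x6) ↔ x6 = T ↔ T = T
((x4 ↔ x6) ↔ x6) ∨ x2 = T ∨ T = T
(¬((x2 ↔ x4) ↔ (x2 ⊕ (x4 ↔ (x2 ⊕ x6)))) ↔ (x6 ∧ x4)) ⊕ (((x4 ↔ x6) ↔ x6) ∨ x2) = F ⊕ T = T
x2 ⊕ ((¬((x2 ↔ x4) ↔ (x2 ⊕ (x4 ↔ (x2 ⊕ x6)))) ↔ (x6 ∧ x4)) ⊕ (((x4 ↔ x6) ↔ x6) ∨ x2)) = T ⊕ T = F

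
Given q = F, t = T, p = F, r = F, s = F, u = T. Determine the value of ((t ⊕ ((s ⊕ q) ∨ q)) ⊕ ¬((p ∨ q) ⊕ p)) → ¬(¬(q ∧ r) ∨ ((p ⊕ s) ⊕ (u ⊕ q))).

Substituting q=F, t=T, p=F, r=F, s=F, u=T:
s ⊕ q = F ⊕ F = F
(s ⊕ q) ∨ q = F ∨ F = F
t ⊕ ((s ⊕ q) ∨ q) = T ⊕ F = T
p ∨ q = F ∨ F = F
(p ∨ q) ⊕ p = F ⊕ F = F
¬((p ∨ q) ⊕ p) = ¬F = T
(t ⊕ ((s ⊕ q) ∨ q)) ⊕ ¬((p ∨ q) ⊕ p) = T ⊕ T = F
q ∧ r = F ∧ F = F
¬(q ∧ r) = ¬F = T
p ⊕ s = F ⊕ F = F
u ⊕ q = T ⊕ F = T
(p ⊕ s) ⊕ (u ⊕ q) = F ⊕ T = T
¬(q ∧ r) ∨ ((p ⊕ s) ⊕ (u ⊕ q)) = T ∨ T = T
¬(¬(q ∧ r) ∨ ((p ⊕ s) ⊕ (u ⊕ q))) = ¬T = F
((t ⊕ ((s ⊕ q) ∨ q)) ⊕ ¬((p ∨ q) ⊕ p)) → ¬(¬(q ∧ r) ∨ ((p ⊕ s) ⊕ (u ⊕ q))) = F → F = T

T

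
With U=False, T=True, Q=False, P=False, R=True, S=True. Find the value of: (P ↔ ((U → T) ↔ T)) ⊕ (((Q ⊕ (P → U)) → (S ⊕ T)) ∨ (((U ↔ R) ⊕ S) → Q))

U → T = False → True = True
(U → T) ↔ T = True ↔ True = True
P ↔ ((U → T) ↔ T) = False ↔ True = False
P → U = False → False = True
Q ⊕ (P → U) = False ⊕ True = True
S ⊕ T = True ⊕ True = False
(Q ⊕ (P → U)) → (S ⊕ T) = True → False = False
U ↔ R = False ↔ True = False
(U ↔ R) ⊕ S = False ⊕ True = True
((U ↔ R) ⊕ S) → Q = True → False = False
((Q ⊕ (P → U)) → (S ⊕ T)) ∨ (((U ↔ R) ⊕ S) → Q) = False ∨ False = False
(P ↔ ((U → T) ↔ T)) ⊕ (((Q ⊕ (P → U)) → (S ⊕ T)) ∨ (((U ↔ R) ⊕ S) → Q)) = False ⊕ False = False

False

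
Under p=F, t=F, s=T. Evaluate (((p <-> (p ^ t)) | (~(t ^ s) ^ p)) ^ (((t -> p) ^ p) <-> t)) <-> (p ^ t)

F

p ^ t = F ^ F = F
p <-> (p ^ t) = F <-> F = T
t ^ s = F ^ T = T
~(t ^ s) = ~T = F
~(t ^ s) ^ p = F ^ F = F
(p <-> (p ^ t)) | (~(t ^ s) ^ p) = T | F = T
t -> p = F -> F = T
(t -> p) ^ p = T ^ F = T
((t -> p) ^ p) <-> t = T <-> F = F
((p <-> (p ^ t)) | (~(t ^ s) ^ p)) ^ (((t -> p) ^ p) <-> t) = T ^ F = T
p ^ t = F ^ F = F
(((p <-> (p ^ t)) | (~(t ^ s) ^ p)) ^ (((t -> p) ^ p) <-> t)) <-> (p ^ t) = T <-> F = F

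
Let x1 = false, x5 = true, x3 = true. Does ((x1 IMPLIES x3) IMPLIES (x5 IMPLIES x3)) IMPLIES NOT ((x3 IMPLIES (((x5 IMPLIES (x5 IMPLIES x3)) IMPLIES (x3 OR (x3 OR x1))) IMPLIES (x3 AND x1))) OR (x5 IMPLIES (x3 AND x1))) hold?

true

x1 IMPLIES x3 = false IMPLIES true = true
x5 IMPLIES x3 = true IMPLIES true = true
(x1 IMPLIES x3) IMPLIES (x5 IMPLIES x3) = true IMPLIES true = true
x5 IMPLIES x3 = true IMPLIES true = true
x5 IMPLIES (x5 IMPLIES x3) = true IMPLIES true = true
x3 OR x1 = true OR false = true
x3 OR (x3 OR x1) = true OR true = true
(x5 IMPLIES (x5 IMPLIES x3)) IMPLIES (x3 OR (x3 OR x1)) = true IMPLIES true = true
x3 AND x1 = true AND false = false
((x5 IMPLIES (x5 IMPLIES x3)) IMPLIES (x3 OR (x3 OR x1))) IMPLIES (x3 AND x1) = true IMPLIES false = false
x3 IMPLIES (((x5 IMPLIES (x5 IMPLIES x3)) IMPLIES (x3 OR (x3 OR x1))) IMPLIES (x3 AND x1)) = true IMPLIES false = false
x3 AND x1 = true AND false = false
x5 IMPLIES (x3 AND x1) = true IMPLIES false = false
(x3 IMPLIES (((x5 IMPLIES (x5 IMPLIES x3)) IMPLIES (x3 OR (x3 OR x1))) IMPLIES (x3 AND x1))) OR (x5 IMPLIES (x3 AND x1)) = false OR false = false
NOT ((x3 IMPLIES (((x5 IMPLIES (x5 IMPLIES x3)) IMPLIES (x3 OR (x3 OR x1))) IMPLIES (x3 AND x1))) OR (x5 IMPLIES (x3 AND x1))) = NOT false = true
((x1 IMPLIES x3) IMPLIES (x5 IMPLIES x3)) IMPLIES NOT ((x3 IMPLIES (((x5 IMPLIES (x5 IMPLIES x3)) IMPLIES (x3 OR (x3 OR x1))) IMPLIES (x3 AND x1))) OR (x5 IMPLIES (x3 AND x1))) = true IMPLIES true = true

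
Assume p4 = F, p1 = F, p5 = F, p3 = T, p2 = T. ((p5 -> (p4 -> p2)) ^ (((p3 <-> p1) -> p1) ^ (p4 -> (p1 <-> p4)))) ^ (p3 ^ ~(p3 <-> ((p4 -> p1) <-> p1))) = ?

T

p4 -> p2 = F -> T = T
p5 -> (p4 -> p2) = F -> T = T
p3 <-> p1 = T <-> F = F
(p3 <-> p1) -> p1 = F -> F = T
p1 <-> p4 = F <-> F = T
p4 -> (p1 <-> p4) = F -> T = T
((p3 <-> p1) -> p1) ^ (p4 -> (p1 <-> p4)) = T ^ T = F
(p5 -> (p4 -> p2)) ^ (((p3 <-> p1) -> p1) ^ (p4 -> (p1 <-> p4))) = T ^ F = T
p4 -> p1 = F -> F = T
(p4 -> p1) <-> p1 = T <-> F = F
p3 <-> ((p4 -> p1) <-> p1) = T <-> F = F
~(p3 <-> ((p4 -> p1) <-> p1)) = ~F = T
p3 ^ ~(p3 <-> ((p4 -> p1) <-> p1)) = T ^ T = F
((p5 -> (p4 -> p2)) ^ (((p3 <-> p1) -> p1) ^ (p4 -> (p1 <-> p4)))) ^ (p3 ^ ~(p3 <-> ((p4 -> p1) <-> p1))) = T ^ F = T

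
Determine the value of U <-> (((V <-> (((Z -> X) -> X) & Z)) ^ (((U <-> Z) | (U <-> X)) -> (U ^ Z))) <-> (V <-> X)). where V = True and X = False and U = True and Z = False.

Z -> X = False -> False = True
(Z -> X) -> X = True -> False = False
((Z -> X) -> X) & Z = False & False = False
V <-> (((Z -> X) -> X) & Z) = True <-> False = False
U <-> Z = True <-> False = False
U <-> X = True <-> False = False
(U <-> Z) | (U <-> X) = False | False = False
U ^ Z = True ^ False = True
((U <-> Z) | (U <-> X)) -> (U ^ Z) = False -> True = True
(V <-> (((Z -> X) -> X) & Z)) ^ (((U <-> Z) | (U <-> X)) -> (U ^ Z)) = False ^ True = True
V <-> X = True <-> False = False
((V <-> (((Z -> X) -> X) & Z)) ^ (((U <-> Z) | (U <-> X)) -> (U ^ Z))) <-> (V <-> X) = True <-> False = False
U <-> (((V <-> (((Z -> X) -> X) & Z)) ^ (((U <-> Z) | (U <-> X)) -> (U ^ Z))) <-> (V <-> X)) = True <-> False = False

False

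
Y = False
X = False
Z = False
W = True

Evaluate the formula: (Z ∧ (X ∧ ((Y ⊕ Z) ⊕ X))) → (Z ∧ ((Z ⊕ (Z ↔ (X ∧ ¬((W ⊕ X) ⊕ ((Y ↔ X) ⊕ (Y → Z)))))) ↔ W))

True

Y ⊕ Z = False ⊕ False = False
(Y ⊕ Z) ⊕ X = False ⊕ False = False
X ∧ ((Y ⊕ Z) ⊕ X) = False ∧ False = False
Z ∧ (X ∧ ((Y ⊕ Z) ⊕ X)) = False ∧ False = False
W ⊕ X = True ⊕ False = True
Y ↔ X = False ↔ False = True
Y → Z = False → False = True
(Y ↔ X) ⊕ (Y → Z) = True ⊕ True = False
(W ⊕ X) ⊕ ((Y ↔ X) ⊕ (Y → Z)) = True ⊕ False = True
¬((W ⊕ X) ⊕ ((Y ↔ X) ⊕ (Y → Z))) = ¬True = False
X ∧ ¬((W ⊕ X) ⊕ ((Y ↔ X) ⊕ (Y → Z))) = False ∧ False = False
Z ↔ (X ∧ ¬((W ⊕ X) ⊕ ((Y ↔ X) ⊕ (Y → Z)))) = False ↔ False = True
Z ⊕ (Z ↔ (X ∧ ¬((W ⊕ X) ⊕ ((Y ↔ X) ⊕ (Y → Z))))) = False ⊕ True = True
(Z ⊕ (Z ↔ (X ∧ ¬((W ⊕ X) ⊕ ((Y ↔ X) ⊕ (Y → Z)))))) ↔ W = True ↔ True = True
Z ∧ ((Z ⊕ (Z ↔ (X ∧ ¬((W ⊕ X) ⊕ ((Y ↔ X) ⊕ (Y → Z)))))) ↔ W) = False ∧ True = False
(Z ∧ (X ∧ ((Y ⊕ Z) ⊕ X))) → (Z ∧ ((Z ⊕ (Z ↔ (X ∧ ¬((W ⊕ X) ⊕ ((Y ↔ X) ⊕ (Y → Z)))))) ↔ W)) = False → False = True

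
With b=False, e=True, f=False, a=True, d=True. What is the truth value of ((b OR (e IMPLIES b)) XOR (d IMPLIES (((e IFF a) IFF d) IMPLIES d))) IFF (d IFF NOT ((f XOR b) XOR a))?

False

e IMPLIES b = True IMPLIES False = False
b OR (e IMPLIES b) = False OR False = False
e IFF a = True IFF True = True
(e IFF a) IFF d = True IFF True = True
((e IFF a) IFF d) IMPLIES d = True IMPLIES True = True
d IMPLIES (((e IFF a) IFF d) IMPLIES d) = True IMPLIES True = True
(b OR (e IMPLIES b)) XOR (d IMPLIES (((e IFF a) IFF d) IMPLIES d)) = False XOR True = True
f XOR b = False XOR False = False
(f XOR b) XOR a = False XOR True = True
NOT ((f XOR b) XOR a) = NOT True = False
d IFF NOT ((f XOR b) XOR a) = True IFF False = False
((b OR (e IMPLIES b)) XOR (d IMPLIES (((e IFF a) IFF d) IMPLIES d))) IFF (d IFF NOT ((f XOR b) XOR a)) = True IFF False = False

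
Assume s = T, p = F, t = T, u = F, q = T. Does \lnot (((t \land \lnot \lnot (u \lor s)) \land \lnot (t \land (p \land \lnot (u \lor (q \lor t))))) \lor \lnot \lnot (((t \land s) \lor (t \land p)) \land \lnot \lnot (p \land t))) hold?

Substituting s=T, p=F, t=T, u=F, q=T:
u \lor s = F \lor T = T
\lnot (u \lor s) = \lnot T = F
\lnot \lnot (u \lor s) = \lnot F = T
t \land \lnot \lnot (u \lor s) = T \land T = T
q \lor t = T \lor T = T
u \lor (q \lor t) = F \lor T = T
\lnot (u \lor (q \lor t)) = \lnot T = F
p \land \lnot (u \lor (q \lor t)) = F \land F = F
t \land (p \land \lnot (u \lor (q \lor t))) = T \land F = F
\lnot (t \land (p \land \lnot (u \lor (q \lor t)))) = \lnot F = T
(t \land \lnot \lnot (u \lor s)) \land \lnot (t \land (p \land \lnot (u \lor (q \lor t)))) = T \land T = T
t \land s = T \land T = T
t \land p = T \land F = F
(t \land s) \lor (t \land p) = T \lor F = T
p \land t = F \land T = F
\lnot (p \land t) = \lnot F = T
\lnot \lnot (p \land t) = \lnot T = F
((t \land s) \lor (t \land p)) \land \lnot \lnot (p \land t) = T \land F = F
\lnot (((t \land s) \lor (t \land p)) \land \lnot \lnot (p \land t)) = \lnot F = T
\lnot \lnot (((t \land s) \lor (t \land p)) \land \lnot \lnot (p \land t)) = \lnot T = F
((t \land \lnot \lnot (u \lor s)) \land \lnot (t \land (p \land \lnot (u \lor (q \lor t))))) \lor \lnot \lnot (((t \land s) \lor (t \land p)) \land \lnot \lnot (p \land t)) = T \lor F = T
\lnot (((t \land \lnot \lnot (u \lor s)) \land \lnot (t \land (p \land \lnot (u \lor (q \lor t))))) \lor \lnot \lnot (((t \land s) \lor (t \land p)) \land \lnot \lnot (p \land t))) = \lnot T = F

F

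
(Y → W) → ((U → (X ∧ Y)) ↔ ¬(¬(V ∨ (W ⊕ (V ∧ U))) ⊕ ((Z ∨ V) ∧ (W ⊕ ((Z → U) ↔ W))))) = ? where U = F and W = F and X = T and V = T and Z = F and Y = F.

Y → W = F → F = T
X ∧ Y = T ∧ F = F
U → (X ∧ Y) = F → F = T
V ∧ U = T ∧ F = F
W ⊕ (V ∧ U) = F ⊕ F = F
V ∨ (W ⊕ (V ∧ U)) = T ∨ F = T
¬(V ∨ (W ⊕ (V ∧ U))) = ¬T = F
Z ∨ V = F ∨ T = T
Z → U = F → F = T
(Z → U) ↔ W = T ↔ F = F
W ⊕ ((Z → U) ↔ W) = F ⊕ F = F
(Z ∨ V) ∧ (W ⊕ ((Z → U) ↔ W)) = T ∧ F = F
¬(V ∨ (W ⊕ (V ∧ U))) ⊕ ((Z ∨ V) ∧ (W ⊕ ((Z → U) ↔ W))) = F ⊕ F = F
¬(¬(V ∨ (W ⊕ (V ∧ U))) ⊕ ((Z ∨ V) ∧ (W ⊕ ((Z → U) ↔ W)))) = ¬F = T
(U → (X ∧ Y)) ↔ ¬(¬(V ∨ (W ⊕ (V ∧ U))) ⊕ ((Z ∨ V) ∧ (W ⊕ ((Z → U) ↔ W)))) = T ↔ T = T
(Y → W) → ((U → (X ∧ Y)) ↔ ¬(¬(V ∨ (W ⊕ (V ∧ U))) ⊕ ((Z ∨ V) ∧ (W ⊕ ((Z → U) ↔ W))))) = T → T = T

T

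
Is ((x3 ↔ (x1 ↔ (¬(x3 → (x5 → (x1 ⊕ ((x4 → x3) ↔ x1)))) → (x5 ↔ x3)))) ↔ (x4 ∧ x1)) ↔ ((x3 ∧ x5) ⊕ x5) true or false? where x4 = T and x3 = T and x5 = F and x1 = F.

F

x4 → x3 = T → T = T
(x4 → x3) ↔ x1 = T ↔ F = F
x1 ⊕ ((x4 → x3) ↔ x1) = F ⊕ F = F
x5 → (x1 ⊕ ((x4 → x3) ↔ x1)) = F → F = T
x3 → (x5 → (x1 ⊕ ((x4 → x3) ↔ x1))) = T → T = T
¬(x3 → (x5 → (x1 ⊕ ((x4 → x3) ↔ x1)))) = ¬T = F
x5 ↔ x3 = F ↔ T = F
¬(x3 → (x5 → (x1 ⊕ ((x4 → x3) ↔ x1)))) → (x5 ↔ x3) = F → F = T
x1 ↔ (¬(x3 → (x5 → (x1 ⊕ ((x4 → x3) ↔ x1)))) → (x5 ↔ x3)) = F ↔ T = F
x3 ↔ (x1 ↔ (¬(x3 → (x5 → (x1 ⊕ ((x4 → x3) ↔ x1)))) → (x5 ↔ x3))) = T ↔ F = F
x4 ∧ x1 = T ∧ F = F
(x3 ↔ (x1 ↔ (¬(x3 → (x5 → (x1 ⊕ ((x4 → x3) ↔ x1)))) → (x5 ↔ x3)))) ↔ (x4 ∧ x1) = F ↔ F = T
x3 ∧ x5 = T ∧ F = F
(x3 ∧ x5) ⊕ x5 = F ⊕ F = F
((x3 ↔ (x1 ↔ (¬(x3 → (x5 → (x1 ⊕ ((x4 → x3) ↔ x1)))) → (x5 ↔ x3)))) ↔ (x4 ∧ x1)) ↔ ((x3 ∧ x5) ⊕ x5) = T ↔ F = F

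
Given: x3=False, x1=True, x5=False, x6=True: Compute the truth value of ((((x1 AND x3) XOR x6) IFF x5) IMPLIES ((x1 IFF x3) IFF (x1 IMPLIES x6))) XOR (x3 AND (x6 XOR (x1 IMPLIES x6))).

x1 AND x3 = True AND False = False
(x1 AND x3) XOR x6 = False XOR True = True
((x1 AND x3) XOR x6) IFF x5 = True IFF False = False
x1 IFF x3 = True IFF False = False
x1 IMPLIES x6 = True IMPLIES True = True
(x1 IFF x3) IFF (x1 IMPLIES x6) = False IFF True = False
(((x1 AND x3) XOR x6) IFF x5) IMPLIES ((x1 IFF x3) IFF (x1 IMPLIES x6)) = False IMPLIES False = True
x1 IMPLIES x6 = True IMPLIES True = True
x6 XOR (x1 IMPLIES x6) = True XOR True = False
x3 AND (x6 XOR (x1 IMPLIES x6)) = False AND False = False
((((x1 AND x3) XOR x6) IFF x5) IMPLIES ((x1 IFF x3) IFF (x1 IMPLIES x6))) XOR (x3 AND (x6 XOR (x1 IMPLIES x6))) = True XOR False = True

True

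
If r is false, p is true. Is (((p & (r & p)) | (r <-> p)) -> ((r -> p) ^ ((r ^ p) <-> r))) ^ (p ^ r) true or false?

r & p = 0 & 1 = 0
p & (r & p) = 1 & 0 = 0
r <-> p = 0 <-> 1 = 0
(p & (r & p)) | (r <-> p) = 0 | 0 = 0
r -> p = 0 -> 1 = 1
r ^ p = 0 ^ 1 = 1
(r ^ p) <-> r = 1 <-> 0 = 0
(r -> p) ^ ((r ^ p) <-> r) = 1 ^ 0 = 1
((p & (r & p)) | (r <-> p)) -> ((r -> p) ^ ((r ^ p) <-> r)) = 0 -> 1 = 1
p ^ r = 1 ^ 0 = 1
(((p & (r & p)) | (r <-> p)) -> ((r -> p) ^ ((r ^ p) <-> r))) ^ (p ^ r) = 1 ^ 1 = 0

0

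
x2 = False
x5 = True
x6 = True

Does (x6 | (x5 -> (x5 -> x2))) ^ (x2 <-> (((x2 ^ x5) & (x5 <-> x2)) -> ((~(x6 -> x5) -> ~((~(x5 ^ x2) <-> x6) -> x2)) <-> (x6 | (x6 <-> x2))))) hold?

True

x5 -> x2 = True -> False = False
x5 -> (x5 -> x2) = True -> False = False
x6 | (x5 -> (x5 -> x2)) = True | False = True
x2 ^ x5 = False ^ True = True
x5 <-> x2 = True <-> False = False
(x2 ^ x5) & (x5 <-> x2) = True & False = False
x6 -> x5 = True -> True = True
~(x6 -> x5) = ~True = False
x5 ^ x2 = True ^ False = True
~(x5 ^ x2) = ~True = False
~(x5 ^ x2) <-> x6 = False <-> True = False
(~(x5 ^ x2) <-> x6) -> x2 = False -> False = True
~((~(x5 ^ x2) <-> x6) -> x2) = ~True = False
~(x6 -> x5) -> ~((~(x5 ^ x2) <-> x6) -> x2) = False -> False = True
x6 <-> x2 = True <-> False = False
x6 | (x6 <-> x2) = True | False = True
(~(x6 -> x5) -> ~((~(x5 ^ x2) <-> x6) -> x2)) <-> (x6 | (x6 <-> x2)) = True <-> True = True
((x2 ^ x5) & (x5 <-> x2)) -> ((~(x6 -> x5) -> ~((~(x5 ^ x2) <-> x6) -> x2)) <-> (x6 | (x6 <-> x2))) = False -> True = True
x2 <-> (((x2 ^ x5) & (x5 <-> x2)) -> ((~(x6 -> x5) -> ~((~(x5 ^ x2) <-> x6) -> x2)) <-> (x6 | (x6 <-> x2)))) = False <-> True = False
(x6 | (x5 -> (x5 -> x2))) ^ (x2 <-> (((x2 ^ x5) & (x5 <-> x2)) -> ((~(x6 -> x5) -> ~((~(x5 ^ x2) <-> x6) -> x2)) <-> (x6 | (x6 <-> x2))))) = True ^ False = True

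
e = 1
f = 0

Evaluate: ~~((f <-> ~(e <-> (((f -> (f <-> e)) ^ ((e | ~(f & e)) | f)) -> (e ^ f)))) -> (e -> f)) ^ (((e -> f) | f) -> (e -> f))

1

f <-> e = 0 <-> 1 = 0
f -> (f <-> e) = 0 -> 0 = 1
f & e = 0 & 1 = 0
~(f & e) = ~0 = 1
e | ~(f & e) = 1 | 1 = 1
(e | ~(f & e)) | f = 1 | 0 = 1
(f -> (f <-> e)) ^ ((e | ~(f & e)) | f) = 1 ^ 1 = 0
e ^ f = 1 ^ 0 = 1
((f -> (f <-> e)) ^ ((e | ~(f & e)) | f)) -> (e ^ f) = 0 -> 1 = 1
e <-> (((f -> (f <-> e)) ^ ((e | ~(f & e)) | f)) -> (e ^ f)) = 1 <-> 1 = 1
~(e <-> (((f -> (f <-> e)) ^ ((e | ~(f & e)) | f)) -> (e ^ f))) = ~1 = 0
f <-> ~(e <-> (((f -> (f <-> e)) ^ ((e | ~(f & e)) | f)) -> (e ^ f))) = 0 <-> 0 = 1
e -> f = 1 -> 0 = 0
(f <-> ~(e <-> (((f -> (f <-> e)) ^ ((e | ~(f & e)) | f)) -> (e ^ f)))) -> (e -> f) = 1 -> 0 = 0
~((f <-> ~(e <-> (((f -> (f <-> e)) ^ ((e | ~(f & e)) | f)) -> (e ^ f)))) -> (e -> f)) = ~0 = 1
~~((f <-> ~(e <-> (((f -> (f <-> e)) ^ ((e | ~(f & e)) | f)) -> (e ^ f)))) -> (e -> f)) = ~1 = 0
e -> f = 1 -> 0 = 0
(e -> f) | f = 0 | 0 = 0
e -> f = 1 -> 0 = 0
((e -> f) | f) -> (e -> f) = 0 -> 0 = 1
~~((f <-> ~(e <-> (((f -> (f <-> e)) ^ ((e | ~(f & e)) | f)) -> (e ^ f)))) -> (e -> f)) ^ (((e -> f) | f) -> (e -> f)) = 0 ^ 1 = 1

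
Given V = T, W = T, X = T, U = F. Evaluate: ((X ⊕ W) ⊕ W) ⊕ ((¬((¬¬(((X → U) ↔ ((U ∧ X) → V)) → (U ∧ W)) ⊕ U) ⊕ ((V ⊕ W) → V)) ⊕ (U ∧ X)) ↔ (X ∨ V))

F

Substituting V=T, W=T, X=T, U=F:
X ⊕ W = T ⊕ T = F
(X ⊕ W) ⊕ W = F ⊕ T = T
X → U = T → F = F
U ∧ X = F ∧ T = F
(U ∧ X) → V = F → T = T
(X → U) ↔ ((U ∧ X) → V) = F ↔ T = F
U ∧ W = F ∧ T = F
((X → U) ↔ ((U ∧ X) → V)) → (U ∧ W) = F → F = T
¬(((X → U) ↔ ((U ∧ X) → V)) → (U ∧ W)) = ¬T = F
¬¬(((X → U) ↔ ((U ∧ X) → V)) → (U ∧ W)) = ¬F = T
¬¬(((X → U) ↔ ((U ∧ X) → V)) → (U ∧ W)) ⊕ U = T ⊕ F = T
V ⊕ W = T ⊕ T = F
(V ⊕ W) → V = F → T = T
(¬¬(((X → U) ↔ ((U ∧ X) → V)) → (U ∧ W)) ⊕ U) ⊕ ((V ⊕ W) → V) = T ⊕ T = F
¬((¬¬(((X → U) ↔ ((U ∧ X) → V)) → (U ∧ W)) ⊕ U) ⊕ ((V ⊕ W) → V)) = ¬F = T
U ∧ X = F ∧ T = F
¬((¬¬(((X → U) ↔ ((U ∧ X) → V)) → (U ∧ W)) ⊕ U) ⊕ ((V ⊕ W) → V)) ⊕ (U ∧ X) = T ⊕ F = T
X ∨ V = T ∨ T = T
(¬((¬¬(((X → U) ↔ ((U ∧ X) → V)) → (U ∧ W)) ⊕ U) ⊕ ((V ⊕ W) → V)) ⊕ (U ∧ X)) ↔ (X ∨ V) = T ↔ T = T
((X ⊕ W) ⊕ W) ⊕ ((¬((¬¬(((X → U) ↔ ((U ∧ X) → V)) → (U ∧ W)) ⊕ U) ⊕ ((V ⊕ W) → V)) ⊕ (U ∧ X)) ↔ (X ∨ V)) = T ⊕ T = F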